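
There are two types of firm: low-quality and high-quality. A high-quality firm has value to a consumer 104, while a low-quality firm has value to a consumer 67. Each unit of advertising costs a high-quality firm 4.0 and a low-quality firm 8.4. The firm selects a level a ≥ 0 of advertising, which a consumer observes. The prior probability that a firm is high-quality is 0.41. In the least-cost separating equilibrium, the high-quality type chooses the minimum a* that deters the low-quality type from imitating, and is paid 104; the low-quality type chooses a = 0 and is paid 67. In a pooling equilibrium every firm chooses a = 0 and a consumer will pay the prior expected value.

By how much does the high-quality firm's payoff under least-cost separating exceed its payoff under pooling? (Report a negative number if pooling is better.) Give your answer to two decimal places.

4.21

Least-cost separating signal: a* solves 67 = 104 − 8.4·a*, so a* = (104 − 67)/8.4 ≈ 4.4048.
High-quality type's separating payoff: 104 − 4.0 × a* = 104 − 4.0 × (104 − 67)/8.4 = 104 − 148/8.4 ≈ 86.3810.
Pooling payoff: 0.41 × 104 + 0.59 × 67 = 82.17.
Difference: 86.3810 − 82.17 = 4.211, i.e. 4.21 to two decimal places.
The high-quality type prefers to separate.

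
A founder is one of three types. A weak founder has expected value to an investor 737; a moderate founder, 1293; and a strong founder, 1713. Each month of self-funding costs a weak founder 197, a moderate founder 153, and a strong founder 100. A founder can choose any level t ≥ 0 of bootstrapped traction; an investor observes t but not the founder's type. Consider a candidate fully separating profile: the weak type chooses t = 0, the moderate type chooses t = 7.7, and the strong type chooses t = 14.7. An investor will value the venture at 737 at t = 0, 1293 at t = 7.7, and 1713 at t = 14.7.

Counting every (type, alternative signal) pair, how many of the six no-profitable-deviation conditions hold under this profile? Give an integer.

Weak (own payoff 737): to t=7.7 gives 1293 − 197×7.7 = -223.9 → no gain ✓; to t=14.7 gives 1713 − 197×14.7 = -1182.9 → no gain ✓.
Strong (own payoff 1713 − 100×14.7 = 243): to t=0 gives 737 → profitable ✗; to t=7.7 gives 1293 − 100×7.7 = 523 → profitable ✗.
Moderate (own payoff 1293 − 153×7.7 = 114.9): to t=0 gives 737 → profitable ✗; to t=14.7 gives 1713 − 153×14.7 = -536.1 → no gain ✓.
3 of the 6 constraints hold; not an equilibrium.

3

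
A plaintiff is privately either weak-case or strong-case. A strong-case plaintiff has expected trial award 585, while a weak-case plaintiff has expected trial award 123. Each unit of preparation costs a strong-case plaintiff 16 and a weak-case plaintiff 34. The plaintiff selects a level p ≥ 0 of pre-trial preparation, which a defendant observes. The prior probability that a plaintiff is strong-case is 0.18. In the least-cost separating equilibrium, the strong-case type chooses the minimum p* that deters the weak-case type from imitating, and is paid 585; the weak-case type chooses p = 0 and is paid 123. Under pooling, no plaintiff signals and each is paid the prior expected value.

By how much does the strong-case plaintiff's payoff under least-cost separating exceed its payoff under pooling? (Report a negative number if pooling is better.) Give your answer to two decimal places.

161.43

Least-cost separating signal: p* solves 123 = 585 − 34·p*, so p* = (585 − 123)/34 ≈ 13.5882.
Strong-case type's separating payoff: 585 − 16 × p* = 585 − 16 × (585 − 123)/34 = 585 − 7392/34 ≈ 367.5882.
Pooling payoff: 0.18 × 585 + 0.82 × 123 = 206.16.
Difference: 367.5882 − 206.16 = 161.4282, i.e. 161.43 to two decimal places.
The strong-case type prefers to separate.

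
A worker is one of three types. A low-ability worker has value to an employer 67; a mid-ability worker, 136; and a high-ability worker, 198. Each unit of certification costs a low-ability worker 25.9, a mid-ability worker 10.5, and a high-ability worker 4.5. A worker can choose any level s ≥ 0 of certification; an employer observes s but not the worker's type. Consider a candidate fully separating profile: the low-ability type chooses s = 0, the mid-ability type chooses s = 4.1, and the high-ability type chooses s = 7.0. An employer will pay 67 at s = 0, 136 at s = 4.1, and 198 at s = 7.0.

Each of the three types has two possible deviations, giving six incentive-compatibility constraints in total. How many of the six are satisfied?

High-ability (own payoff 198 − 4.5×7.0 = 166.5): to s=0 gives 67 → no gain ✓; to s=4.1 gives 136 − 4.5×4.1 = 117.55 → no gain ✓.
Low-ability (own payoff 67): to s=4.1 gives 136 − 25.9×4.1 = 29.81 → no gain ✓; to s=7.0 gives 198 − 25.9×7.0 = 16.7 → no gain ✓.
Mid-ability (own payoff 136 − 10.5×4.1 = 92.95): to s=0 gives 67 → no gain ✓; to s=7.0 gives 198 − 10.5×7.0 = 124.5 → profitable ✗.
5 of the 6 constraints hold; not an equilibrium.

5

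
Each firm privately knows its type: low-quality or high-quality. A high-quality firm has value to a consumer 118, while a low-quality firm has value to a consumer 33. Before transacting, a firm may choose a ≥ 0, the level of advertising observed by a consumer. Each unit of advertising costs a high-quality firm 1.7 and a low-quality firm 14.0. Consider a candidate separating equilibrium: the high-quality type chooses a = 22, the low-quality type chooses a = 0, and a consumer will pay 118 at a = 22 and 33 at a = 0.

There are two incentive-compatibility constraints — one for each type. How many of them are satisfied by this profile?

2

High-quality type: signal → 118 − 1.7 × 22 = 80.6; deviate to 0 → 33. IC holds (80.6 ≥ 33).
Low-quality type: stay at 0 → 33; mimic → 118 − 14.0 × 22 = -190. IC holds (33 ≥ -190).
2 of 2 constraints hold, so this is a separating equilibrium.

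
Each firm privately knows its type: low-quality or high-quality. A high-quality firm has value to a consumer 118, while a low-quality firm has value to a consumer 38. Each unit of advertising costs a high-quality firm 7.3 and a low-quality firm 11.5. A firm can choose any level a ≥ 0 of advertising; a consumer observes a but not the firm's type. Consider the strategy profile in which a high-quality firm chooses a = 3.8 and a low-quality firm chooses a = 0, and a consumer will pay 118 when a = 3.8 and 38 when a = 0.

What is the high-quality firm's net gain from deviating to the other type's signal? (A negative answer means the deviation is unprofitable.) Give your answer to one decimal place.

-52.3

Playing a = 3.8 the high-quality firm receives 118 − 7.3 × 3.8 = 90.26.
Deviating to a = 0 yields 38 instead.
Gain from deviating: 38 − 90.26 = -52.26, i.e. -52.3 to one decimal place.
The gain is negative, so the high-quality type's incentive-compatibility constraint is satisfied.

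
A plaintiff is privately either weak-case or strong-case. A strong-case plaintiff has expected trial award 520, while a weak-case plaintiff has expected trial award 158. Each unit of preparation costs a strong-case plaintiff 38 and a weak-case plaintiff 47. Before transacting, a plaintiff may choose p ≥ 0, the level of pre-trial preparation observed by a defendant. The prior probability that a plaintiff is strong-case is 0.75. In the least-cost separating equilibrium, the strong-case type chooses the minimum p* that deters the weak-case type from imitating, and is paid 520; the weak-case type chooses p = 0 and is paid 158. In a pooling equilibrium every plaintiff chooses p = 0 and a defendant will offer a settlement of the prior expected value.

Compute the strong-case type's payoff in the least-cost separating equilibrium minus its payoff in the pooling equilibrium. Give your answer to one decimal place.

Least-cost separating signal: p* solves 158 = 520 − 47·p*, so p* = (520 − 158)/47 ≈ 7.7021.
Strong-case type's separating payoff: 520 − 38 × p* = 520 − 38 × (520 − 158)/47 = 520 − 13756/47 ≈ 227.319.
Pooling payoff: 0.75 × 520 + 0.25 × 158 = 429.5.
Difference: 227.319 − 429.5 = -202.181, i.e. -202.2 to one decimal place.
The strong-case type would prefer the pooling outcome.

-202.2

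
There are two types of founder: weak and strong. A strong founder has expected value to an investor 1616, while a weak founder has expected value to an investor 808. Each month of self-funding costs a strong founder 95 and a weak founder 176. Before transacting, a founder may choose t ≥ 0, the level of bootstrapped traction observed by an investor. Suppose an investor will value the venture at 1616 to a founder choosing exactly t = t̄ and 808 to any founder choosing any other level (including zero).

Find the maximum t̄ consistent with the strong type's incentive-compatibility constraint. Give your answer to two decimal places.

8.51

Choosing t̄ yields the strong type 1616 − 95·t̄; choosing zero yields 808.
The strong type is indifferent at 1616 − 95·t̄ = 808, i.e. t̄ = (1616 − 808) / 95 ≈ 8.51.
For any t̄ above 8.51 the strong type would rather pool at zero, so separation collapses.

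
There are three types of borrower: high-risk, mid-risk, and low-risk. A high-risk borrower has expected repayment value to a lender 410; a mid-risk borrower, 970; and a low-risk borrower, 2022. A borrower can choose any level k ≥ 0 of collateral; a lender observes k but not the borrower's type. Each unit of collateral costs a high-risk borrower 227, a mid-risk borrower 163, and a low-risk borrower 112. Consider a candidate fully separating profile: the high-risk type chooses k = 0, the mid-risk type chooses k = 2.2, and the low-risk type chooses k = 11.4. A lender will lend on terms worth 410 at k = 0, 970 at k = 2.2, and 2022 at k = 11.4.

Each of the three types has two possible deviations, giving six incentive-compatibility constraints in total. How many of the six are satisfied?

5

Mid-risk (own payoff 970 − 163×2.2 = 611.4): to k=0 gives 410 → no gain ✓; to k=11.4 gives 2022 − 163×11.4 = 163.8 → no gain ✓.
High-risk (own payoff 410): to k=2.2 gives 970 − 227×2.2 = 470.6 → profitable ✗; to k=11.4 gives 2022 − 227×11.4 = -565.8 → no gain ✓.
Low-risk (own payoff 2022 − 112×11.4 = 745.2): to k=0 gives 410 → no gain ✓; to k=2.2 gives 970 − 112×2.2 = 723.6 → no gain ✓.
5 of the 6 constraints hold; not an equilibrium.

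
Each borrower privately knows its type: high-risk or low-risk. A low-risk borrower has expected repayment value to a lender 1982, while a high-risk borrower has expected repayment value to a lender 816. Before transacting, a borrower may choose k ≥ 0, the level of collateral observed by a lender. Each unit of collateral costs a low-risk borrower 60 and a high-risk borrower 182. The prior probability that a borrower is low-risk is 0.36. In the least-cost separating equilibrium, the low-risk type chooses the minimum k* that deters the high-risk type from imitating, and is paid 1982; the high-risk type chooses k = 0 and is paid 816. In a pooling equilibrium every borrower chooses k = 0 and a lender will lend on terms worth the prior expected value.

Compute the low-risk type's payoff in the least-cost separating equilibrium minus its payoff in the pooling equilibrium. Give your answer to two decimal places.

Least-cost separating signal: k* solves 816 = 1982 − 182·k*, so k* = (1982 − 816)/182 ≈ 6.4066.
Low-risk type's separating payoff: 1982 − 60 × k* = 1982 − 60 × (1982 − 816)/182 = 1982 − 69960/182 ≈ 1597.6044.
Pooling payoff: 0.36 × 1982 + 0.64 × 816 = 1235.76.
Difference: 1597.6044 − 1235.76 = 361.8444, i.e. 361.84 to two decimal places.
The low-risk type prefers to separate.

361.84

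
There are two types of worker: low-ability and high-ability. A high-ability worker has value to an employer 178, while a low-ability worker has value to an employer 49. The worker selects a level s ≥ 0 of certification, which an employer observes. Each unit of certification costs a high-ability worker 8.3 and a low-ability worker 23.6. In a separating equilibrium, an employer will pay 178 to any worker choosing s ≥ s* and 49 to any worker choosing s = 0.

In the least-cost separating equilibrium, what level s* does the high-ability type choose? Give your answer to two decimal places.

5.47

A low-ability worker choosing s = 0 receives 49.
Imitating at s* instead would pay 178 at cost 23.6·s*, netting 178 − 23.6·s*.
Indifference: 49 = 178 − 23.6·s*, so s* = (178 − 49) / 23.6 ≈ 5.47.
At s* the low-ability type's incentive constraint just binds; the high-ability type strictly prefers s* since its per-unit cost is lower.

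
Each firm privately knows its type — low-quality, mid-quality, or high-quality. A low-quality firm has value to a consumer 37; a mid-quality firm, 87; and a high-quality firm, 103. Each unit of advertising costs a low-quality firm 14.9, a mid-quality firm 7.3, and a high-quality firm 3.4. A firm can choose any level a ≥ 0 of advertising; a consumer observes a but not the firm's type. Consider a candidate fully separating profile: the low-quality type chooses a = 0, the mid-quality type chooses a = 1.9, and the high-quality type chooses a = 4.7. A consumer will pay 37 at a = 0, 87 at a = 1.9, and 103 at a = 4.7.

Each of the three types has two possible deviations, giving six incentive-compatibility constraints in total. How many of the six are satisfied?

Low-quality (own payoff 37): to a=1.9 gives 87 − 14.9×1.9 = 58.69 → profitable ✗; to a=4.7 gives 103 − 14.9×4.7 = 32.97 → no gain ✓.
Mid-quality (own payoff 87 − 7.3×1.9 = 73.13): to a=0 gives 37 → no gain ✓; to a=4.7 gives 103 − 7.3×4.7 = 68.69 → no gain ✓.
High-quality (own payoff 103 − 3.4×4.7 = 87.02): to a=0 gives 37 → no gain ✓; to a=1.9 gives 87 − 3.4×1.9 = 80.54 → no gain ✓.
5 of the 6 constraints hold; not an equilibrium.

5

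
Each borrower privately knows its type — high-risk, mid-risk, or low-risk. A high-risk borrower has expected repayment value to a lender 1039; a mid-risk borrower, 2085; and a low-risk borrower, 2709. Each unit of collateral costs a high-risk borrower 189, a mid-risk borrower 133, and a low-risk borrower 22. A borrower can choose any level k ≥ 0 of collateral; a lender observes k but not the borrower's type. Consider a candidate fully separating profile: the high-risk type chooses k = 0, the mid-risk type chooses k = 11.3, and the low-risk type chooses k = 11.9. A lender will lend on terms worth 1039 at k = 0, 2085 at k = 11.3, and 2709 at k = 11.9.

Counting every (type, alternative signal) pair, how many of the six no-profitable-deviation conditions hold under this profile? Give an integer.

Mid-risk (own payoff 2085 − 133×11.3 = 582.1): to k=0 gives 1039 → profitable ✗; to k=11.9 gives 2709 − 133×11.9 = 1126.3 → profitable ✗.
High-risk (own payoff 1039): to k=11.3 gives 2085 − 189×11.3 = -50.7 → no gain ✓; to k=11.9 gives 2709 − 189×11.9 = 459.9 → no gain ✓.
Low-risk (own payoff 2709 − 22×11.9 = 2447.2): to k=0 gives 1039 → no gain ✓; to k=11.3 gives 2085 − 22×11.3 = 1836.4 → no gain ✓.
4 of the 6 constraints hold; not an equilibrium.

4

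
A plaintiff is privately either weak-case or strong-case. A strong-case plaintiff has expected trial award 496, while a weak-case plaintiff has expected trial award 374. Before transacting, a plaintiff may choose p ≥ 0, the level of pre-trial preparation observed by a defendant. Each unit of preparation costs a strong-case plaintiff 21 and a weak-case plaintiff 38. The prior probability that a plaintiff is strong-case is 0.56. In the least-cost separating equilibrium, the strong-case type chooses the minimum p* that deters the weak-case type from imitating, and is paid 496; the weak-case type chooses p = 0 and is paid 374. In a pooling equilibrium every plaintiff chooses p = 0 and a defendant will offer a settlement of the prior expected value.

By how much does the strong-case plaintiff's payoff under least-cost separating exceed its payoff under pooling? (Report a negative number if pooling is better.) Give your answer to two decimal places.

-13.74

Least-cost separating signal: p* solves 374 = 496 − 38·p*, so p* = (496 − 374)/38 ≈ 3.2105.
Strong-case type's separating payoff: 496 − 21 × p* = 496 − 21 × (496 − 374)/38 = 496 − 2562/38 ≈ 428.5789.
Pooling payoff: 0.56 × 496 + 0.44 × 374 = 442.32.
Difference: 428.5789 − 442.32 = -13.7411, i.e. -13.74 to two decimal places.
The strong-case type would prefer the pooling outcome.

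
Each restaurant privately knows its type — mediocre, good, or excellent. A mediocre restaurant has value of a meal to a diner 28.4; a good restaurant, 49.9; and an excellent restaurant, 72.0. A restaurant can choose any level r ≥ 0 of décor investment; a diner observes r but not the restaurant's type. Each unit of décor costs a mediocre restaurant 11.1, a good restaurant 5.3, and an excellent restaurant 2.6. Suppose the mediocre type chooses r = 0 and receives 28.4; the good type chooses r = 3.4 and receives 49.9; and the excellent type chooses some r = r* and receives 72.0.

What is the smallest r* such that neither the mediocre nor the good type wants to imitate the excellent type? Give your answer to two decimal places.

Good type (on-path payoff 49.9 − 5.3×3.4 = 31.88) won't mimic when 31.88 ≥ 72.0 − 5.3·r*, i.e. r* ≥ 7.57.
Mediocre type (on-path payoff 28.4) won't mimic when 28.4 ≥ 72.0 − 11.1·r*, i.e. r* ≥ 3.93.
Both must hold, so r* = max(3.93, 7.57) = 7.57. The good type's constraint binds.

7.57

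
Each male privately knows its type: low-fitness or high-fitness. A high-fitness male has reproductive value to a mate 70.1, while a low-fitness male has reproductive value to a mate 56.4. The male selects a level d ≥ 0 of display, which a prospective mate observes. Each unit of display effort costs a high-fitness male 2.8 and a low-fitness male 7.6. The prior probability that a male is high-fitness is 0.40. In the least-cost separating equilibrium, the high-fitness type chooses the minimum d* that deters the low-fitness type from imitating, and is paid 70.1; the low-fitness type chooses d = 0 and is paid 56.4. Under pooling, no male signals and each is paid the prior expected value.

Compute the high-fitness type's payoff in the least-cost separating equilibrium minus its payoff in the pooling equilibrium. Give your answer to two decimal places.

3.17

Least-cost separating signal: d* solves 56.4 = 70.1 − 7.6·d*, so d* = (70.1 − 56.4)/7.6 ≈ 1.8026.
High-fitness type's separating payoff: 70.1 − 2.8 × d* = 70.1 − 2.8 × (70.1 − 56.4)/7.6 = 70.1 − 38.36/7.6 ≈ 65.0526.
Pooling payoff: 0.40 × 70.1 + 0.60 × 56.4 = 61.88.
Difference: 65.0526 − 61.88 = 3.1726, i.e. 3.17 to two decimal places.
The high-fitness type prefers to separate.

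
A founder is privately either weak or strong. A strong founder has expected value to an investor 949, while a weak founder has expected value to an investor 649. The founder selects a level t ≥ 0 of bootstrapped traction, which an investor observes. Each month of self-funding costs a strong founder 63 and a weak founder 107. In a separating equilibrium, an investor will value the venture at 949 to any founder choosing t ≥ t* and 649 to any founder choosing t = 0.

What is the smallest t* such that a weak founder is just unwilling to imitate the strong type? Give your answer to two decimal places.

A weak founder choosing t = 0 receives 649.
Imitating at t* instead would pay 949 at cost 107·t*, netting 949 − 107·t*.
Indifference: 649 = 949 − 107·t*, so t* = (949 − 649) / 107 ≈ 2.80.
At t* the weak type's incentive constraint just binds; the strong type strictly prefers t* since its per-unit cost is lower.

2.80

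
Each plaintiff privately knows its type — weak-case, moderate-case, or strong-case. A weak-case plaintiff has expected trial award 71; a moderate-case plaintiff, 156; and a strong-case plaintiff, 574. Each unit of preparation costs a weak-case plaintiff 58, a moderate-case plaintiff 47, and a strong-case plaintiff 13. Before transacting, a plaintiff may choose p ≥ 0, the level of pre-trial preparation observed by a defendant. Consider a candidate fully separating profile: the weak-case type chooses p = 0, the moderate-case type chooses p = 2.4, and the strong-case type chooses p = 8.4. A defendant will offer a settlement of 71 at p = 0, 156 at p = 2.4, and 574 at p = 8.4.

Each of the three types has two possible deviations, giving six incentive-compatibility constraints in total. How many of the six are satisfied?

Moderate-case (own payoff 156 − 47×2.4 = 43.2): to p=0 gives 71 → profitable ✗; to p=8.4 gives 574 − 47×8.4 = 179.2 → profitable ✗.
Strong-case (own payoff 574 − 13×8.4 = 464.8): to p=0 gives 71 → no gain ✓; to p=2.4 gives 156 − 13×2.4 = 124.8 → no gain ✓.
Weak-case (own payoff 71): to p=2.4 gives 156 − 58×2.4 = 16.8 → no gain ✓; to p=8.4 gives 574 − 58×8.4 = 86.8 → profitable ✗.
3 of the 6 constraints hold; not an equilibrium.

3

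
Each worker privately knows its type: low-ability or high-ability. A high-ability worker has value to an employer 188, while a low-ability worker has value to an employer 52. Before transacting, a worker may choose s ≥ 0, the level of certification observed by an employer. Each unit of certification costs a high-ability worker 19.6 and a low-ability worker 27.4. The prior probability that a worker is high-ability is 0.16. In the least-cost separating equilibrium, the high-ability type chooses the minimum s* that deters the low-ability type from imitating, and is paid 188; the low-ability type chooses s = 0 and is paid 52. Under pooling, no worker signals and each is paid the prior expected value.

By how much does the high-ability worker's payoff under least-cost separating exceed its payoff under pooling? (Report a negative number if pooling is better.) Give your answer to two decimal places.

Least-cost separating signal: s* solves 52 = 188 − 27.4·s*, so s* = (188 − 52)/27.4 ≈ 4.9635.
High-ability type's separating payoff: 188 − 19.6 × s* = 188 − 19.6 × (188 − 52)/27.4 = 188 − 2665.6/27.4 ≈ 90.7153.
Pooling payoff: 0.16 × 188 + 0.84 × 52 = 73.76.
Difference: 90.7153 − 73.76 = 16.9553, i.e. 16.96 to two decimal places.
The high-ability type prefers to separate.

16.96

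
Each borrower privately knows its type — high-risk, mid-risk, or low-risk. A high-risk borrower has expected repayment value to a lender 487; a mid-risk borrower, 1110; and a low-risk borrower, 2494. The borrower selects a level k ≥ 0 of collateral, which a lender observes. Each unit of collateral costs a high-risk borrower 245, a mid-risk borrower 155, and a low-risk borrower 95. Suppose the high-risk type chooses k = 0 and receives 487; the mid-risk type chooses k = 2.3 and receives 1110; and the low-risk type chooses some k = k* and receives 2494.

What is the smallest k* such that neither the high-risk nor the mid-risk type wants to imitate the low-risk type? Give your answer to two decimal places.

High-risk type (on-path payoff 487) won't mimic when 487 ≥ 2494 − 245·k*, i.e. k* ≥ 8.19.
Mid-risk type (on-path payoff 1110 − 155×2.3 = 753.5) won't mimic when 753.5 ≥ 2494 − 155·k*, i.e. k* ≥ 11.23.
Both must hold, so k* = max(8.19, 11.23) = 11.23. The mid-risk type's constraint binds.

11.23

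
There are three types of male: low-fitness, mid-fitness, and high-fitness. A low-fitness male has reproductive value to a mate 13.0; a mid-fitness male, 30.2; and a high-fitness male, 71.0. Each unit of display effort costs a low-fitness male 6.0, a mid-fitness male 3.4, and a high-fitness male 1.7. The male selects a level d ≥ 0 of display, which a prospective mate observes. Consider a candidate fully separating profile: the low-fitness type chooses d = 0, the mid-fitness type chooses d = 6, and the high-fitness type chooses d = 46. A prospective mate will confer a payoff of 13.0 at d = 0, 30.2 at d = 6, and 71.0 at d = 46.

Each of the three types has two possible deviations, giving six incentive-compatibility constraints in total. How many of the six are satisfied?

3

Low-fitness (own payoff 13.0): to d=6 gives 30.2 − 6.0×6 = -5.8 → no gain ✓; to d=46 gives 71.0 − 6.0×46 = -205 → no gain ✓.
Mid-fitness (own payoff 30.2 − 3.4×6 = 9.8): to d=0 gives 13.0 → profitable ✗; to d=46 gives 71.0 − 3.4×46 = -85.4 → no gain ✓.
High-fitness (own payoff 71.0 − 1.7×46 = -7.2): to d=0 gives 13.0 → profitable ✗; to d=6 gives 30.2 − 1.7×6 = 20 → profitable ✗.
3 of the 6 constraints hold; not an equilibrium.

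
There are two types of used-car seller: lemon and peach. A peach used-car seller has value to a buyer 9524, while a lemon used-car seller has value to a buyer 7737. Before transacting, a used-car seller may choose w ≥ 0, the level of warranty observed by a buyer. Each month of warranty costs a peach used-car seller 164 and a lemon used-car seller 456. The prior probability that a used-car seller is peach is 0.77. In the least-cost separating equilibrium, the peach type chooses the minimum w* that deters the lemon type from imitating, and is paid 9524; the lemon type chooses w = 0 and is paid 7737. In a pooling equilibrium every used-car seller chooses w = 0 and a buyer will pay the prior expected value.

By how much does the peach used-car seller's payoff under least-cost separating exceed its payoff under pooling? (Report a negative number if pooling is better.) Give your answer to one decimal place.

Least-cost separating signal: w* solves 7737 = 9524 − 456·w*, so w* = (9524 − 7737)/456 ≈ 3.9189.
Peach type's separating payoff: 9524 − 164 × w* = 9524 − 164 × (9524 − 7737)/456 = 9524 − 293068/456 ≈ 8881.307.
Pooling payoff: 0.77 × 9524 + 0.23 × 7737 = 9112.99.
Difference: 8881.307 − 9112.99 = -231.683, i.e. -231.7 to one decimal place.
The peach type would prefer the pooling outcome.

-231.7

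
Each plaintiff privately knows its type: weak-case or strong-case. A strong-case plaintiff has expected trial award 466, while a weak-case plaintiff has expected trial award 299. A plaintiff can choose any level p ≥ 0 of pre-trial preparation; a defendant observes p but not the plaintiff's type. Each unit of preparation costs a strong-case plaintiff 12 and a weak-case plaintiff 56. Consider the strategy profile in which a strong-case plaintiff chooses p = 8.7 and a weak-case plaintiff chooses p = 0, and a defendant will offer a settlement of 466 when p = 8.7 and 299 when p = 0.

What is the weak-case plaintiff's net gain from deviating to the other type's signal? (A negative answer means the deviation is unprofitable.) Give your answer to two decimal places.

-320.20

Playing p = 0 the weak-case plaintiff receives 299.
Deviating to p = 8.7 brings payment 466 at cost 56 × 8.7 = 487.2, netting -21.2.
Gain from deviating: -21.2 − 299 = -320.20.
The gain is negative, so the weak-case type's incentive-compatibility constraint is satisfied.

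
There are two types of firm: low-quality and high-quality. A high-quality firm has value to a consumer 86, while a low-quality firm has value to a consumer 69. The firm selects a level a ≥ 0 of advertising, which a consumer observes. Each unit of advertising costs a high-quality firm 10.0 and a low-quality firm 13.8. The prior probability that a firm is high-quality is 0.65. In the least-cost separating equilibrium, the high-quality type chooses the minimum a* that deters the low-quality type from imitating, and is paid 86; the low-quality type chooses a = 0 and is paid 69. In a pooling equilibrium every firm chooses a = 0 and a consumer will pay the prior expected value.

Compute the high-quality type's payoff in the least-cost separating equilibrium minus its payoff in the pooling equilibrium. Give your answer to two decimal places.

Least-cost separating signal: a* solves 69 = 86 − 13.8·a*, so a* = (86 − 69)/13.8 ≈ 1.2319.
High-quality type's separating payoff: 86 − 10.0 × a* = 86 − 10.0 × (86 − 69)/13.8 = 86 − 170/13.8 ≈ 73.6812.
Pooling payoff: 0.65 × 86 + 0.35 × 69 = 80.05.
Difference: 73.6812 − 80.05 = -6.3688, i.e. -6.37 to two decimal places.
The high-quality type would prefer the pooling outcome.

-6.37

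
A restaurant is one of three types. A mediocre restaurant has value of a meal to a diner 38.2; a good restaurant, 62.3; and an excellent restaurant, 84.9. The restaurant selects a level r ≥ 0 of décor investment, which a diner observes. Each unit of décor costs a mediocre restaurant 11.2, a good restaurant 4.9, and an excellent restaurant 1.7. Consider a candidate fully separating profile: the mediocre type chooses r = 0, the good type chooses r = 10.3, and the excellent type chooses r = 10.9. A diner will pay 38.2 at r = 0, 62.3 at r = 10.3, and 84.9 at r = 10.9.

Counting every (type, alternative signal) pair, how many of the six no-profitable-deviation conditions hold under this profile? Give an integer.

4

Excellent (own payoff 84.9 − 1.7×10.9 = 66.37): to r=0 gives 38.2 → no gain ✓; to r=10.3 gives 62.3 − 1.7×10.3 = 44.79 → no gain ✓.
Mediocre (own payoff 38.2): to r=10.3 gives 62.3 − 11.2×10.3 = -53.06 → no gain ✓; to r=10.9 gives 84.9 − 11.2×10.9 = -37.18 → no gain ✓.
Good (own payoff 62.3 − 4.9×10.3 = 11.83): to r=0 gives 38.2 → profitable ✗; to r=10.9 gives 84.9 − 4.9×10.9 = 31.49 → profitable ✗.
4 of the 6 constraints hold; not an equilibrium.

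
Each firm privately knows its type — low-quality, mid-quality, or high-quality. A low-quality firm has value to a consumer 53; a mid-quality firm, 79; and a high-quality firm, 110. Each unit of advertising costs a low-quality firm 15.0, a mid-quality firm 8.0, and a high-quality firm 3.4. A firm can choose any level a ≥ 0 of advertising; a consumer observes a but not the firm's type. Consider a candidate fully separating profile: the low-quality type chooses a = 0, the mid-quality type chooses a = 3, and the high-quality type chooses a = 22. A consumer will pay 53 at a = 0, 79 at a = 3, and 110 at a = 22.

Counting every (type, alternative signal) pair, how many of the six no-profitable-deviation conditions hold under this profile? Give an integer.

Mid-quality (own payoff 79 − 8.0×3 = 55): to a=0 gives 53 → no gain ✓; to a=22 gives 110 − 8.0×22 = -66 → no gain ✓.
Low-quality (own payoff 53): to a=3 gives 79 − 15.0×3 = 34 → no gain ✓; to a=22 gives 110 − 15.0×22 = -220 → no gain ✓.
High-quality (own payoff 110 − 3.4×22 = 35.2): to a=0 gives 53 → profitable ✗; to a=3 gives 79 − 3.4×3 = 68.8 → profitable ✗.
4 of the 6 constraints hold; not an equilibrium.

4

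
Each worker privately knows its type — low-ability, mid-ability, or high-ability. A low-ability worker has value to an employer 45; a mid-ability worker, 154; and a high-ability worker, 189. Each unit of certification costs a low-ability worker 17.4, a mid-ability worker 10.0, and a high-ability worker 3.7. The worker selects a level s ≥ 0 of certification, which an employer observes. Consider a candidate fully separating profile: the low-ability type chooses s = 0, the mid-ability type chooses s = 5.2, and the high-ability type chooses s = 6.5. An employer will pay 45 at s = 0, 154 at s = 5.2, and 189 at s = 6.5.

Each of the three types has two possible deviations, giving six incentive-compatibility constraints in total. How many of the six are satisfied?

Mid-ability (own payoff 154 − 10.0×5.2 = 102): to s=0 gives 45 → no gain ✓; to s=6.5 gives 189 − 10.0×6.5 = 124 → profitable ✗.
High-ability (own payoff 189 − 3.7×6.5 = 164.95): to s=0 gives 45 → no gain ✓; to s=5.2 gives 154 − 3.7×5.2 = 134.76 → no gain ✓.
Low-ability (own payoff 45): to s=5.2 gives 154 − 17.4×5.2 = 63.52 → profitable ✗; to s=6.5 gives 189 − 17.4×6.5 = 75.9 → profitable ✗.
3 of the 6 constraints hold; not an equilibrium.

3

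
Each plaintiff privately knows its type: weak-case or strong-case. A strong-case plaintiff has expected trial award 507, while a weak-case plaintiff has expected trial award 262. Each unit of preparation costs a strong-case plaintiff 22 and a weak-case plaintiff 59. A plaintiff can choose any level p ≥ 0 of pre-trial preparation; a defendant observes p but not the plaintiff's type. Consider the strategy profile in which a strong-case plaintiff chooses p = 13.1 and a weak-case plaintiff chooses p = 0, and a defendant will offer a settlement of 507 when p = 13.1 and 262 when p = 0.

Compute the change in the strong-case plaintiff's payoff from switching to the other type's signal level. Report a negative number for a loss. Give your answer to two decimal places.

43.20

Playing p = 13.1 the strong-case plaintiff receives 507 − 22 × 13.1 = 218.8.
Deviating to p = 0 yields 262 instead.
Gain from deviating: 262 − 218.8 = 43.20.
The gain is positive, so the strong-case type's incentive-compatibility constraint is violated — this profile is not a separating equilibrium.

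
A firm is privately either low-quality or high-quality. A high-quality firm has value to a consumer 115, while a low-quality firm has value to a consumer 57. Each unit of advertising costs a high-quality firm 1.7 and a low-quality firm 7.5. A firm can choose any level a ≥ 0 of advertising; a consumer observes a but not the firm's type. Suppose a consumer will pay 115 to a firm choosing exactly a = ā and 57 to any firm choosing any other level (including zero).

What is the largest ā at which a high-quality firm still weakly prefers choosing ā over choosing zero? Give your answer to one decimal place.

Choosing ā yields the high-quality type 115 − 1.7·ā; choosing zero yields 57.
The high-quality type is indifferent at 115 − 1.7·ā = 57, i.e. ā = (115 − 57) / 1.7 ≈ 34.1.
For any ā above 34.1 the high-quality type would rather pool at zero, so separation collapses.

34.1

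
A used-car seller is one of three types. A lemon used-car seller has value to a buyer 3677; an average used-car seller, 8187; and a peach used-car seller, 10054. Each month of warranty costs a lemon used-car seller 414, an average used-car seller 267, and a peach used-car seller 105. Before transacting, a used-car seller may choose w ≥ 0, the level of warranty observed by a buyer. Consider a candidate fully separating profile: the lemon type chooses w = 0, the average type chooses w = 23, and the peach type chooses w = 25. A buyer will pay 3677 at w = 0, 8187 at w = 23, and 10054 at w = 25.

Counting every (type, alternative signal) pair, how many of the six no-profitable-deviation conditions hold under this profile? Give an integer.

4

Peach (own payoff 10054 − 105×25 = 7429): to w=0 gives 3677 → no gain ✓; to w=23 gives 8187 − 105×23 = 5772 → no gain ✓.
Lemon (own payoff 3677): to w=23 gives 8187 − 414×23 = -1335 → no gain ✓; to w=25 gives 10054 − 414×25 = -296 → no gain ✓.
Average (own payoff 8187 − 267×23 = 2046): to w=0 gives 3677 → profitable ✗; to w=25 gives 10054 − 267×25 = 3379 → profitable ✗.
4 of the 6 constraints hold; not an equilibrium.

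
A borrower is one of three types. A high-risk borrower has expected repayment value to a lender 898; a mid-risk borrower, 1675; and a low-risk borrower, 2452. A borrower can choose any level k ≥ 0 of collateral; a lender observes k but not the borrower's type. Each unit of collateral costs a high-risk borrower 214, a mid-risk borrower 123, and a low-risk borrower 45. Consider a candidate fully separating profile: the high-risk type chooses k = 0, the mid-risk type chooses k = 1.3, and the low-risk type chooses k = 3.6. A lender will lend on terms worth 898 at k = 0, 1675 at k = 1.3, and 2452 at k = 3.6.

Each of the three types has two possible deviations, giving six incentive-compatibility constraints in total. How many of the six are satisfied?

Mid-risk (own payoff 1675 − 123×1.3 = 1515.1): to k=0 gives 898 → no gain ✓; to k=3.6 gives 2452 − 123×3.6 = 2009.2 → profitable ✗.
Low-risk (own payoff 2452 − 45×3.6 = 2290): to k=0 gives 898 → no gain ✓; to k=1.3 gives 1675 − 45×1.3 = 1616.5 → no gain ✓.
High-risk (own payoff 898): to k=1.3 gives 1675 − 214×1.3 = 1396.8 → profitable ✗; to k=3.6 gives 2452 − 214×3.6 = 1681.6 → profitable ✗.
3 of the 6 constraints hold; not an equilibrium.

3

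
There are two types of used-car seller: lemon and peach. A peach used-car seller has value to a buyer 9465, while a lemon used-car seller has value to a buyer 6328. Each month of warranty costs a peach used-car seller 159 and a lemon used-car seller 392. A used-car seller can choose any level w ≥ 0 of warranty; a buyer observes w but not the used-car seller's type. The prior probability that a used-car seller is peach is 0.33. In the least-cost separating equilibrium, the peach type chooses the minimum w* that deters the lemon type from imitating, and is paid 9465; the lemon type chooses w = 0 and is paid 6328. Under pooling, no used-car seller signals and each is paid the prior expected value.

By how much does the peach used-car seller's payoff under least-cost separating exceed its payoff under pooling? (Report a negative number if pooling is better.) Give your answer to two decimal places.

829.38

Least-cost separating signal: w* solves 6328 = 9465 − 392·w*, so w* = (9465 − 6328)/392 ≈ 8.0026.
Peach type's separating payoff: 9465 − 159 × w* = 9465 − 159 × (9465 − 6328)/392 = 9465 − 498783/392 ≈ 8192.5944.
Pooling payoff: 0.33 × 9465 + 0.67 × 6328 = 7363.21.
Difference: 8192.5944 − 7363.21 = 829.3844, i.e. 829.38 to two decimal places.
The peach type prefers to separate.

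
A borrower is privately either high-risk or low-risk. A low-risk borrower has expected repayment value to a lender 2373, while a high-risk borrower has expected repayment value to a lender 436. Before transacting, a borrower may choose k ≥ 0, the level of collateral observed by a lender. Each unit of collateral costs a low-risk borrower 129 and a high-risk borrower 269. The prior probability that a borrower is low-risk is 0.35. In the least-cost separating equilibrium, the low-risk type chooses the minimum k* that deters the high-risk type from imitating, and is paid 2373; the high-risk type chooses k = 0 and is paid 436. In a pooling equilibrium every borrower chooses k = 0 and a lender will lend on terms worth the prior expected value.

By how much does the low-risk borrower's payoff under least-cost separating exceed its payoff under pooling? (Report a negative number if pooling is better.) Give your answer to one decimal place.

Least-cost separating signal: k* solves 436 = 2373 − 269·k*, so k* = (2373 − 436)/269 ≈ 7.2007.
Low-risk type's separating payoff: 2373 − 129 × k* = 2373 − 129 × (2373 − 436)/269 = 2373 − 249873/269 ≈ 1444.104.
Pooling payoff: 0.35 × 2373 + 0.65 × 436 = 1113.95.
Difference: 1444.104 − 1113.95 = 330.154, i.e. 330.2 to one decimal place.
The low-risk type prefers to separate.

330.2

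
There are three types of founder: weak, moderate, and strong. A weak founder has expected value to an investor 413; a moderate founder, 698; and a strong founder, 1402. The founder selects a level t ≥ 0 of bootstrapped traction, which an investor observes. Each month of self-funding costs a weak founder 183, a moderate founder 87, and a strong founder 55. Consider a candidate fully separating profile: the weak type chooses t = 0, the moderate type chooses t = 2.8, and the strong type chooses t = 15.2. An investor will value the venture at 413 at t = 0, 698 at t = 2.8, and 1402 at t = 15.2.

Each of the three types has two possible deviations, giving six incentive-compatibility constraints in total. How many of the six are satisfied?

Moderate (own payoff 698 − 87×2.8 = 454.4): to t=0 gives 413 → no gain ✓; to t=15.2 gives 1402 − 87×15.2 = 79.6 → no gain ✓.
Weak (own payoff 413): to t=2.8 gives 698 − 183×2.8 = 185.6 → no gain ✓; to t=15.2 gives 1402 − 183×15.2 = -1379.6 → no gain ✓.
Strong (own payoff 1402 − 55×15.2 = 566): to t=0 gives 413 → no gain ✓; to t=2.8 gives 698 − 55×2.8 = 544 → no gain ✓.
6 of the 6 constraints hold; this profile is a separating equilibrium.

6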